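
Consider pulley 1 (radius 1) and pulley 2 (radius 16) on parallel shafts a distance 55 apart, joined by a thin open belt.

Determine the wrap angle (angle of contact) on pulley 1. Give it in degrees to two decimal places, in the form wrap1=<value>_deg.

open belt: β = asin((r2−r1)/C) = asin(15/55) = 15.8266°
wrap1 = π − 2β = 148.3468°
wrap2 = π + 2β = 211.6532°

wrap1=148.35_deg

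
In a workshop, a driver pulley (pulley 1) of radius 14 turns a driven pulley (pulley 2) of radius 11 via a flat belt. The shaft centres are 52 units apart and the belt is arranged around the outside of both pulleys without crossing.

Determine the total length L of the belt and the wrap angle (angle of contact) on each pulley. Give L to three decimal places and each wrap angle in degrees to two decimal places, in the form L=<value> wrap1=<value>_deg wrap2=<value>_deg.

open belt: β = asin((r2−r1)/C) = asin(-3/52) = -3.3074°
wrap1 = π − 2β = 186.6147°
wrap2 = π + 2β = 173.3853°
tangent length = C·cosβ = 51.9134
L = r1·wrap1 + r2·wrap2 + 2·C·cosβ = 14·3.2570 + 11·3.0261 + 2·51.9134 = 182.7129

L=182.713 wrap1=186.61_deg wrap2=173.39_deg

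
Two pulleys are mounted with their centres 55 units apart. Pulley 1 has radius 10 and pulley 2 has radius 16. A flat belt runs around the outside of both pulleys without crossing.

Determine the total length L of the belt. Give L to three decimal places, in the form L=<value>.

L=192.337

open belt: β = asin((r2−r1)/C) = asin(6/55) = 6.2629°
wrap1 = π − 2β = 167.4742°
wrap2 = π + 2β = 192.5258°
tangent length = C·cosβ = 54.6717
L = r1·wrap1 + r2·wrap2 + 2·C·cosβ = 10·2.9230 + 16·3.3602 + 2·54.6717 = 192.3366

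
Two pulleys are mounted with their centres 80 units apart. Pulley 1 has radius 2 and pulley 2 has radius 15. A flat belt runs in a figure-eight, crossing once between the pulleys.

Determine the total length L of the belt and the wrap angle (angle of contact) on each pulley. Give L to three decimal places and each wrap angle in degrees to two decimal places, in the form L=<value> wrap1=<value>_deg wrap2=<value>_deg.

L=217.033 wrap1=204.54_deg wrap2=204.54_deg

crossed belt: β = asin((r1+r2)/C) = asin(17/80) = 12.2689°
wrap1 = wrap2 = π + 2β = 204.5378°
tangent length = C·cosβ = 78.1729
L = (r1+r2)·wrap + 2·C·cosβ = 17·3.5699 + 2·78.1729 = 217.0334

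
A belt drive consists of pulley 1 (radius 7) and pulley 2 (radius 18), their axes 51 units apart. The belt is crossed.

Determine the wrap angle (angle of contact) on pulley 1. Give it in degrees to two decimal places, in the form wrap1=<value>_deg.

wrap1=238.71_deg

crossed belt: β = asin((r1+r2)/C) = asin(25/51) = 29.3535°
wrap1 = wrap2 = π + 2β = 238.7069°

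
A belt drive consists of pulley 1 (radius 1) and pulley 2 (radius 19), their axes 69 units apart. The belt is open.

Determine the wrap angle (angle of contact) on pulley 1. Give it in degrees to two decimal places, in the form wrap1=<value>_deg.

open belt: β = asin((r2−r1)/C) = asin(18/69) = 15.1217°
wrap1 = π − 2β = 149.7567°
wrap2 = π + 2β = 210.2433°

wrap1=149.76_deg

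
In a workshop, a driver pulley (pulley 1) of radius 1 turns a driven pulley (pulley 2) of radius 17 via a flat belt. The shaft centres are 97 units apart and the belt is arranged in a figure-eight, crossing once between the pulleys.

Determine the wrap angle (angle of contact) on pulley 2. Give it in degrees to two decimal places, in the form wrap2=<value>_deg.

crossed belt: β = asin((r1+r2)/C) = asin(18/97) = 10.6942°
wrap1 = wrap2 = π + 2β = 201.3884°

wrap2=201.39_deg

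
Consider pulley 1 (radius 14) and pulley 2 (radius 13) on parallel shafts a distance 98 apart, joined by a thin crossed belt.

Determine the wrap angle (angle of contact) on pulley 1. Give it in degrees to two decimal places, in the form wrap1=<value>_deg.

wrap1=211.98_deg

crossed belt: β = asin((r1+r2)/C) = asin(27/98) = 15.9924°
wrap1 = wrap2 = π + 2β = 211.9848°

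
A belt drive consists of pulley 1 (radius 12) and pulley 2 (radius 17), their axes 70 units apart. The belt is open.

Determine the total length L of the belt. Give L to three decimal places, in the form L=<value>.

L=231.463

open belt: β = asin((r2−r1)/C) = asin(5/70) = 4.0960°
wrap1 = π − 2β = 171.8079°
wrap2 = π + 2β = 188.1921°
tangent length = C·cosβ = 69.8212
L = r1·wrap1 + r2·wrap2 + 2·C·cosβ = 12·2.9986 + 17·3.2846 + 2·69.8212 = 231.4635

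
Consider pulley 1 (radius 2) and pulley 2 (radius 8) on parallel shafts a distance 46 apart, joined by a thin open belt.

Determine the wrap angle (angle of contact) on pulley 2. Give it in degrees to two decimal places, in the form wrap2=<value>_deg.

open belt: β = asin((r2−r1)/C) = asin(6/46) = 7.4947°
wrap1 = π − 2β = 165.0106°
wrap2 = π + 2β = 194.9894°

wrap2=194.99_deg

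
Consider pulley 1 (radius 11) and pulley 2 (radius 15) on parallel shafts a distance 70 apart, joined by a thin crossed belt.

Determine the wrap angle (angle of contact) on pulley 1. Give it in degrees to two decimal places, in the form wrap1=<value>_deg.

wrap1=223.61_deg

crossed belt: β = asin((r1+r2)/C) = asin(26/70) = 21.8037°
wrap1 = wrap2 = π + 2β = 223.6075°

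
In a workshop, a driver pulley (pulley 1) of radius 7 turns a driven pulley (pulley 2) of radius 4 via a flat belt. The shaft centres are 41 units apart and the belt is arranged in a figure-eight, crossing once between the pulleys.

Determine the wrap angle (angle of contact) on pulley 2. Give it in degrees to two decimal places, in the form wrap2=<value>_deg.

crossed belt: β = asin((r1+r2)/C) = asin(11/41) = 15.5627°
wrap1 = wrap2 = π + 2β = 211.1254°

wrap2=211.13_deg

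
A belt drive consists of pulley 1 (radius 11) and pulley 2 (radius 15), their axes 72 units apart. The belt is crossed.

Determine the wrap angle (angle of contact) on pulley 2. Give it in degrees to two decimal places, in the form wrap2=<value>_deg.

wrap2=222.34_deg

crossed belt: β = asin((r1+r2)/C) = asin(26/72) = 21.1684°
wrap1 = wrap2 = π + 2β = 222.3369°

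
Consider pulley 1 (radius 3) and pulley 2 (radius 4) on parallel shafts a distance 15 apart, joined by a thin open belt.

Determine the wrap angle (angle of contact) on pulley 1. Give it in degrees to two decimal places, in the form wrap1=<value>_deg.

open belt: β = asin((r2−r1)/C) = asin(1/15) = 3.8226°
wrap1 = π − 2β = 172.3549°
wrap2 = π + 2β = 187.6451°

wrap1=172.35_deg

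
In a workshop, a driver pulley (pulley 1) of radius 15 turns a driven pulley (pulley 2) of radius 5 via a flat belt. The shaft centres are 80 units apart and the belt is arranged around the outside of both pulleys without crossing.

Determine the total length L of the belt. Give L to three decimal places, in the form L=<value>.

L=224.083

open belt: β = asin((r2−r1)/C) = asin(-10/80) = -7.1808°
wrap1 = π − 2β = 194.3615°
wrap2 = π + 2β = 165.6385°
tangent length = C·cosβ = 79.3725
L = r1·wrap1 + r2·wrap2 + 2·C·cosβ = 15·3.3922 + 5·2.8909 + 2·79.3725 = 224.0835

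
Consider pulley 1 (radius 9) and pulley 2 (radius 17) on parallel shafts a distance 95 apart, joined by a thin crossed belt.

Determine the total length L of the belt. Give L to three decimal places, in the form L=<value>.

crossed belt: β = asin((r1+r2)/C) = asin(26/95) = 15.8836°
wrap1 = wrap2 = π + 2β = 211.7672°
tangent length = C·cosβ = 91.3729
L = (r1+r2)·wrap + 2·C·cosβ = 26·3.6960 + 2·91.3729 = 278.8426

L=278.843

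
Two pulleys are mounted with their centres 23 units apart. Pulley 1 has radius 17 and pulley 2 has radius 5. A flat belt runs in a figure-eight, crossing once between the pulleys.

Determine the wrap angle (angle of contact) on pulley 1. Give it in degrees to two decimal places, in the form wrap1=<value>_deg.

crossed belt: β = asin((r1+r2)/C) = asin(22/23) = 73.0426°
wrap1 = wrap2 = π + 2β = 326.0851°

wrap1=326.09_deg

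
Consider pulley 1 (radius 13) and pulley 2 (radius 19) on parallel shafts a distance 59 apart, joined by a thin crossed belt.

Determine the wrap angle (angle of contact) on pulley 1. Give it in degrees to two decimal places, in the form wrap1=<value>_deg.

crossed belt: β = asin((r1+r2)/C) = asin(32/59) = 32.8453°
wrap1 = wrap2 = π + 2β = 245.6906°

wrap1=245.69_deg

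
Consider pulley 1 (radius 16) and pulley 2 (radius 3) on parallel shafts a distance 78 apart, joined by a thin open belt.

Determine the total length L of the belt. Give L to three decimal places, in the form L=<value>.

open belt: β = asin((r2−r1)/C) = asin(-13/78) = -9.5941°
wrap1 = π − 2β = 199.1881°
wrap2 = π + 2β = 160.8119°
tangent length = C·cosβ = 76.9090
L = r1·wrap1 + r2·wrap2 + 2·C·cosβ = 16·3.4765 + 3·2.8067 + 2·76.9090 = 217.8620

L=217.862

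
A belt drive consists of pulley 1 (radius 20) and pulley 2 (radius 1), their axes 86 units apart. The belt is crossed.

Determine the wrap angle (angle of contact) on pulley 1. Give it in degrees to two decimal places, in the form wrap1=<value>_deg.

wrap1=208.27_deg

crossed belt: β = asin((r1+r2)/C) = asin(21/86) = 14.1337°
wrap1 = wrap2 = π + 2β = 208.2675°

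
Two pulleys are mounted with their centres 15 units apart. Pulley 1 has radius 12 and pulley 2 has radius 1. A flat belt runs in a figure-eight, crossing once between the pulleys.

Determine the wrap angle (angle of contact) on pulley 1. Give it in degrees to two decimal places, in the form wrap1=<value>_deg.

wrap1=300.15_deg

crossed belt: β = asin((r1+r2)/C) = asin(13/15) = 60.0736°
wrap1 = wrap2 = π + 2β = 300.1471°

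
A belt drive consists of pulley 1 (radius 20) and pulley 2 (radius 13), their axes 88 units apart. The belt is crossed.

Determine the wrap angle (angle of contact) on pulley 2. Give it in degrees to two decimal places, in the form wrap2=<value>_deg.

crossed belt: β = asin((r1+r2)/C) = asin(33/88) = 22.0243°
wrap1 = wrap2 = π + 2β = 224.0486°

wrap2=224.05_deg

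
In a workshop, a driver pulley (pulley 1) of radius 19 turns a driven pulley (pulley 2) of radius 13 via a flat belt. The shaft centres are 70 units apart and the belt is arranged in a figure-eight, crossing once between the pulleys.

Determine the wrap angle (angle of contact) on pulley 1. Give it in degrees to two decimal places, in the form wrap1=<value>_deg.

crossed belt: β = asin((r1+r2)/C) = asin(32/70) = 27.2029°
wrap1 = wrap2 = π + 2β = 234.4058°

wrap1=234.41_deg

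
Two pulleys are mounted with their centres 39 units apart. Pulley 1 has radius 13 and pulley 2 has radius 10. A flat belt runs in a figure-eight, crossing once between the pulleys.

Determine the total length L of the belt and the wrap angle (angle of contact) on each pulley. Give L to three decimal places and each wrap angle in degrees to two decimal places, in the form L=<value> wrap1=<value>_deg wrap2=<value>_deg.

L=164.263 wrap1=252.28_deg wrap2=252.28_deg

crossed belt: β = asin((r1+r2)/C) = asin(23/39) = 36.1388°
wrap1 = wrap2 = π + 2β = 252.2776°
tangent length = C·cosβ = 31.4960
L = (r1+r2)·wrap + 2·C·cosβ = 23·4.4031 + 2·31.4960 = 164.2628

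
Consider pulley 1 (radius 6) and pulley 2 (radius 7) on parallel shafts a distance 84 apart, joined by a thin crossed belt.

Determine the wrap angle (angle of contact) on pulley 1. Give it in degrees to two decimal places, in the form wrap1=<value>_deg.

crossed belt: β = asin((r1+r2)/C) = asin(13/84) = 8.9030°
wrap1 = wrap2 = π + 2β = 197.8060°

wrap1=197.81_deg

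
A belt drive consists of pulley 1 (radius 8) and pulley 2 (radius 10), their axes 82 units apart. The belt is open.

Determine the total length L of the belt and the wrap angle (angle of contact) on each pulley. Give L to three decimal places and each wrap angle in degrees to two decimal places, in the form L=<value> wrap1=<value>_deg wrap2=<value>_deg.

open belt: β = asin((r2−r1)/C) = asin(2/82) = 1.3976°
wrap1 = π − 2β = 177.2048°
wrap2 = π + 2β = 182.7952°
tangent length = C·cosβ = 81.9756
L = r1·wrap1 + r2·wrap2 + 2·C·cosβ = 8·3.0928 + 10·3.1904 + 2·81.9756 = 220.5975

L=220.597 wrap1=177.20_deg wrap2=182.80_deg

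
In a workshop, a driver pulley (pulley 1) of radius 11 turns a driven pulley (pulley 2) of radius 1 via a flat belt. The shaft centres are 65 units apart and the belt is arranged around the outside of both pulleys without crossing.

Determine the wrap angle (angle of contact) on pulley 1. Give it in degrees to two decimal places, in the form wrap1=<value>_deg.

wrap1=197.70_deg

open belt: β = asin((r2−r1)/C) = asin(-10/65) = -8.8499°
wrap1 = π − 2β = 197.6998°
wrap2 = π + 2β = 162.3002°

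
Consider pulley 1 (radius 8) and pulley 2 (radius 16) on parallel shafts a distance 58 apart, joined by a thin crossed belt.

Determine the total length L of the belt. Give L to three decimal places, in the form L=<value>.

crossed belt: β = asin((r1+r2)/C) = asin(24/58) = 24.4433°
wrap1 = wrap2 = π + 2β = 228.8867°
tangent length = C·cosβ = 52.8015
L = (r1+r2)·wrap + 2·C·cosβ = 24·3.9948 + 2·52.8015 = 201.4789

L=201.479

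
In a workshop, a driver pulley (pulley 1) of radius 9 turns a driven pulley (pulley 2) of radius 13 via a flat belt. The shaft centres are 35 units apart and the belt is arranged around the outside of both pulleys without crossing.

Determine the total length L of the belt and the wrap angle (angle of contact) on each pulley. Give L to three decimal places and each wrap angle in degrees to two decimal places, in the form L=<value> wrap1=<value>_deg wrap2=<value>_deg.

L=139.573 wrap1=166.88_deg wrap2=193.12_deg

open belt: β = asin((r2−r1)/C) = asin(4/35) = 6.5624°
wrap1 = π − 2β = 166.8751°
wrap2 = π + 2β = 193.1249°
tangent length = C·cosβ = 34.7707
L = r1·wrap1 + r2·wrap2 + 2·C·cosβ = 9·2.9125 + 13·3.3707 + 2·34.7707 = 139.5727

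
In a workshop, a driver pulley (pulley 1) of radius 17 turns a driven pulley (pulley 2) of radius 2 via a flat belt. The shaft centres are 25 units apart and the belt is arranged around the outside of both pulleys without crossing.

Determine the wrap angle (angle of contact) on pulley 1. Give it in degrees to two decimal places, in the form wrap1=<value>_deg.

wrap1=253.74_deg

open belt: β = asin((r2−r1)/C) = asin(-15/25) = -36.8699°
wrap1 = π − 2β = 253.7398°
wrap2 = π + 2β = 106.2602°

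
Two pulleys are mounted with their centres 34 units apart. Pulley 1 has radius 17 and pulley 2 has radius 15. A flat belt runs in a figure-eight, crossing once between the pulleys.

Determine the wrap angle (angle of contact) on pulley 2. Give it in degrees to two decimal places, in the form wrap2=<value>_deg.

wrap2=320.50_deg

crossed belt: β = asin((r1+r2)/C) = asin(32/34) = 70.2501°
wrap1 = wrap2 = π + 2β = 320.5002°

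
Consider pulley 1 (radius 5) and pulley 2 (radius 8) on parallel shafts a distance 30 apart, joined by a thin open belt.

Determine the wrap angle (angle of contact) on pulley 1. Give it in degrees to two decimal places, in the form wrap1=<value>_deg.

wrap1=168.52_deg

open belt: β = asin((r2−r1)/C) = asin(3/30) = 5.7392°
wrap1 = π − 2β = 168.5217°
wrap2 = π + 2β = 191.4783°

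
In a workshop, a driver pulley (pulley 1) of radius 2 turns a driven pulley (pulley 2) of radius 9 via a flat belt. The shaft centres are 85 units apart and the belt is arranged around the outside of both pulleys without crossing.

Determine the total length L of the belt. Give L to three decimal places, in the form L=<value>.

L=205.134

open belt: β = asin((r2−r1)/C) = asin(7/85) = 4.7238°
wrap1 = π − 2β = 170.5523°
wrap2 = π + 2β = 189.4477°
tangent length = C·cosβ = 84.7113
L = r1·wrap1 + r2·wrap2 + 2·C·cosβ = 2·2.9767 + 9·3.3065 + 2·84.7113 = 205.1343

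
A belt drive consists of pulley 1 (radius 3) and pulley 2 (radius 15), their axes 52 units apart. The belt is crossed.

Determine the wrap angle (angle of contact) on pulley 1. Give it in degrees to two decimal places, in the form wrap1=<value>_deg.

crossed belt: β = asin((r1+r2)/C) = asin(18/52) = 20.2522°
wrap1 = wrap2 = π + 2β = 220.5045°

wrap1=220.50_deg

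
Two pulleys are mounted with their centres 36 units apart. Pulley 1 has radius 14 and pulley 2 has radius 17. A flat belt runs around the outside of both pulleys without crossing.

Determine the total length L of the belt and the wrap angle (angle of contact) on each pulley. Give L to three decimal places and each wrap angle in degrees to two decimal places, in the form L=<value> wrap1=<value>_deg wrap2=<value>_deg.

L=169.640 wrap1=170.44_deg wrap2=189.56_deg

open belt: β = asin((r2−r1)/C) = asin(3/36) = 4.7802°
wrap1 = π − 2β = 170.4396°
wrap2 = π + 2β = 189.5604°
tangent length = C·cosβ = 35.8748
L = r1·wrap1 + r2·wrap2 + 2·C·cosβ = 14·2.9747 + 17·3.3085 + 2·35.8748 = 169.6395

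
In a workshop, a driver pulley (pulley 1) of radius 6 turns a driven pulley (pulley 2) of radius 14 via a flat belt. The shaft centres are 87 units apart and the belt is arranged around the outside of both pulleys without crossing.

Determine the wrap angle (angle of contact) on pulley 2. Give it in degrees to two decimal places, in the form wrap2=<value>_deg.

wrap2=190.55_deg

open belt: β = asin((r2−r1)/C) = asin(8/87) = 5.2760°
wrap1 = π − 2β = 169.4479°
wrap2 = π + 2β = 190.5521°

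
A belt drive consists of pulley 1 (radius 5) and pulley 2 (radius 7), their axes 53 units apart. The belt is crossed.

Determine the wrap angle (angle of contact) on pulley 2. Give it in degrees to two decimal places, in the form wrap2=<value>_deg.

wrap2=206.17_deg

crossed belt: β = asin((r1+r2)/C) = asin(12/53) = 13.0861°
wrap1 = wrap2 = π + 2β = 206.1722°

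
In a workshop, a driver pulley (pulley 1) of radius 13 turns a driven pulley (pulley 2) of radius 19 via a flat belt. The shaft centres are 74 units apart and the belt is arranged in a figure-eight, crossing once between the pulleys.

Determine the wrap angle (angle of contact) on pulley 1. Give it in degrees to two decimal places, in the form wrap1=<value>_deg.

wrap1=231.24_deg

crossed belt: β = asin((r1+r2)/C) = asin(32/74) = 25.6220°
wrap1 = wrap2 = π + 2β = 231.2441°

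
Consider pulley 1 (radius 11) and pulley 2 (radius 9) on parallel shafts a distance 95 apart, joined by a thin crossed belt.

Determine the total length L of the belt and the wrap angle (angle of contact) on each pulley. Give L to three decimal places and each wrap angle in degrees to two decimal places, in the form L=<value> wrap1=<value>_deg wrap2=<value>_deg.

L=257.058 wrap1=204.31_deg wrap2=204.31_deg

crossed belt: β = asin((r1+r2)/C) = asin(20/95) = 12.1532°
wrap1 = wrap2 = π + 2β = 204.3064°
tangent length = C·cosβ = 92.8709
L = (r1+r2)·wrap + 2·C·cosβ = 20·3.5658 + 2·92.8709 = 257.0581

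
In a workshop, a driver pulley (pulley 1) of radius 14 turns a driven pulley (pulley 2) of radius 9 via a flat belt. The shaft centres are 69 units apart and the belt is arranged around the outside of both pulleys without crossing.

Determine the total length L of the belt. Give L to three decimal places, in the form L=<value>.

L=210.619

open belt: β = asin((r2−r1)/C) = asin(-5/69) = -4.1555°
wrap1 = π − 2β = 188.3110°
wrap2 = π + 2β = 171.6890°
tangent length = C·cosβ = 68.8186
L = r1·wrap1 + r2·wrap2 + 2·C·cosβ = 14·3.2866 + 9·2.9965 + 2·68.8186 = 210.6191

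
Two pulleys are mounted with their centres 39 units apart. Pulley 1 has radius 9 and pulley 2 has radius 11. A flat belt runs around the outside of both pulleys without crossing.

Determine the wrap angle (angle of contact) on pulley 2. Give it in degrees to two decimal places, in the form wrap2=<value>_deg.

wrap2=185.88_deg

open belt: β = asin((r2−r1)/C) = asin(2/39) = 2.9395°
wrap1 = π − 2β = 174.1209°
wrap2 = π + 2β = 185.8791°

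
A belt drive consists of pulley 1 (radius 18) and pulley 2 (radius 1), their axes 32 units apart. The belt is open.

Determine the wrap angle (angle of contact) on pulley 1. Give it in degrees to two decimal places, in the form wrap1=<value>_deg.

open belt: β = asin((r2−r1)/C) = asin(-17/32) = -32.0900°
wrap1 = π − 2β = 244.1799°
wrap2 = π + 2β = 115.8201°

wrap1=244.18_deg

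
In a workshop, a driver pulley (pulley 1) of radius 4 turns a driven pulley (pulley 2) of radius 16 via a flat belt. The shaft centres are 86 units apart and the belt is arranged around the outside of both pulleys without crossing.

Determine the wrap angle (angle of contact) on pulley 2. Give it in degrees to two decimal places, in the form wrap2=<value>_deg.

wrap2=196.04_deg

open belt: β = asin((r2−r1)/C) = asin(12/86) = 8.0209°
wrap1 = π − 2β = 163.9581°
wrap2 = π + 2β = 196.0419°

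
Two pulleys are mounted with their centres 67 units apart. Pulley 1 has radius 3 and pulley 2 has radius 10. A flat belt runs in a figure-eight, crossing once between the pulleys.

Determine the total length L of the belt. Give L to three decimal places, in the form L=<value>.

crossed belt: β = asin((r1+r2)/C) = asin(13/67) = 11.1881°
wrap1 = wrap2 = π + 2β = 202.3761°
tangent length = C·cosβ = 65.7267
L = (r1+r2)·wrap + 2·C·cosβ = 13·3.5321 + 2·65.7267 = 177.3711

L=177.371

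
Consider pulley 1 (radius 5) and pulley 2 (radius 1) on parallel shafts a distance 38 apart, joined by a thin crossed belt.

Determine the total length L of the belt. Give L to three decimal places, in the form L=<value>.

crossed belt: β = asin((r1+r2)/C) = asin(6/38) = 9.0847°
wrap1 = wrap2 = π + 2β = 198.1694°
tangent length = C·cosβ = 37.5233
L = (r1+r2)·wrap + 2·C·cosβ = 6·3.4587 + 2·37.5233 = 95.7989

L=95.799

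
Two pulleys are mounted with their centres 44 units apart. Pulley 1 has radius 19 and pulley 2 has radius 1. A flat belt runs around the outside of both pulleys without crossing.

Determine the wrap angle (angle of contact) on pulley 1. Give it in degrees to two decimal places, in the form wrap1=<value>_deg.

wrap1=228.30_deg

open belt: β = asin((r2−r1)/C) = asin(-18/44) = -24.1477°
wrap1 = π − 2β = 228.2955°
wrap2 = π + 2β = 131.7045°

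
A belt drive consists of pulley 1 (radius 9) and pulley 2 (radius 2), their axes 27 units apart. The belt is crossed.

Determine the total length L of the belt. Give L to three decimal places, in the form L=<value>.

L=93.104

crossed belt: β = asin((r1+r2)/C) = asin(11/27) = 24.0421°
wrap1 = wrap2 = π + 2β = 228.0842°
tangent length = C·cosβ = 24.6577
L = (r1+r2)·wrap + 2·C·cosβ = 11·3.9808 + 2·24.6577 = 93.1043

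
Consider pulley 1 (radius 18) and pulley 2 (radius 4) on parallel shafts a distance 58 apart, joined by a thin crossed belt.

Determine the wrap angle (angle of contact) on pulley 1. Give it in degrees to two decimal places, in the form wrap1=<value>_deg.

wrap1=224.58_deg

crossed belt: β = asin((r1+r2)/C) = asin(22/58) = 22.2910°
wrap1 = wrap2 = π + 2β = 224.5819°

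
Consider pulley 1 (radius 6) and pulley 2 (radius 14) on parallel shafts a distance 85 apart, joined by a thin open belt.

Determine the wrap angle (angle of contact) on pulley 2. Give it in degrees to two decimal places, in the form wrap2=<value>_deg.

wrap2=190.80_deg

open belt: β = asin((r2−r1)/C) = asin(8/85) = 5.4005°
wrap1 = π − 2β = 169.1989°
wrap2 = π + 2β = 190.8011°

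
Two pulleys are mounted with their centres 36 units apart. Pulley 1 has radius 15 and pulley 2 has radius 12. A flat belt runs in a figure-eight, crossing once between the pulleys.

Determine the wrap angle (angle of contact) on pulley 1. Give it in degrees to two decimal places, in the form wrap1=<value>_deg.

wrap1=277.18_deg

crossed belt: β = asin((r1+r2)/C) = asin(27/36) = 48.5904°
wrap1 = wrap2 = π + 2β = 277.1808°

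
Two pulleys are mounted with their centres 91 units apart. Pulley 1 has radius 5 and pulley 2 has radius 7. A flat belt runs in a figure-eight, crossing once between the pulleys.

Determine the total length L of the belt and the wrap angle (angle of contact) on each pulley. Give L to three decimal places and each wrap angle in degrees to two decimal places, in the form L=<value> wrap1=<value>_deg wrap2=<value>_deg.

L=221.284 wrap1=195.16_deg wrap2=195.16_deg

crossed belt: β = asin((r1+r2)/C) = asin(12/91) = 7.5776°
wrap1 = wrap2 = π + 2β = 195.1551°
tangent length = C·cosβ = 90.2053
L = (r1+r2)·wrap + 2·C·cosβ = 12·3.4061 + 2·90.2053 = 221.2838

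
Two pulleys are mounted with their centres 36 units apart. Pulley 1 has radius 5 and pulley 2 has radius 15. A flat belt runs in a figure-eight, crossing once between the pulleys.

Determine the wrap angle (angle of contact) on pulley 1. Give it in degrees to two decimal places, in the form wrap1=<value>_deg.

crossed belt: β = asin((r1+r2)/C) = asin(20/36) = 33.7490°
wrap1 = wrap2 = π + 2β = 247.4980°

wrap1=247.50_deg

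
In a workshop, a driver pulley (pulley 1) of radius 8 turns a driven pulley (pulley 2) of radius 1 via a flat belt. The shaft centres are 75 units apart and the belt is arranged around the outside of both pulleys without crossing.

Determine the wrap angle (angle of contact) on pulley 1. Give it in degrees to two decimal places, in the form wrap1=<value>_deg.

wrap1=190.71_deg

open belt: β = asin((r2−r1)/C) = asin(-7/75) = -5.3554°
wrap1 = π − 2β = 190.7108°
wrap2 = π + 2β = 169.2892°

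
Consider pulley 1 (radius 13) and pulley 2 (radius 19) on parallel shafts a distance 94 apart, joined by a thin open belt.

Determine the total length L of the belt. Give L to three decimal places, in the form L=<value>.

L=288.914

open belt: β = asin((r2−r1)/C) = asin(6/94) = 3.6597°
wrap1 = π − 2β = 172.6807°
wrap2 = π + 2β = 187.3193°
tangent length = C·cosβ = 93.8083
L = r1·wrap1 + r2·wrap2 + 2·C·cosβ = 13·3.0138 + 19·3.2693 + 2·93.8083 = 288.9141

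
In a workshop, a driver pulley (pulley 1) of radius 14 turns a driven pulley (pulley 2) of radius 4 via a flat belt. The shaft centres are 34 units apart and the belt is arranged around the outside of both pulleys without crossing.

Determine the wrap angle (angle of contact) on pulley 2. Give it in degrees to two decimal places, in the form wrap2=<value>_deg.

open belt: β = asin((r2−r1)/C) = asin(-10/34) = -17.1046°
wrap1 = π − 2β = 214.2093°
wrap2 = π + 2β = 145.7907°

wrap2=145.79_deg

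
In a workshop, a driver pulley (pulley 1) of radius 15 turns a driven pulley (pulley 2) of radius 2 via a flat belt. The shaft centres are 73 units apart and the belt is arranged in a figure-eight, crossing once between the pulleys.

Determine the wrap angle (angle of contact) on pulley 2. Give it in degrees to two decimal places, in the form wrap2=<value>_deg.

wrap2=206.93_deg

crossed belt: β = asin((r1+r2)/C) = asin(17/73) = 13.4665°
wrap1 = wrap2 = π + 2β = 206.9330°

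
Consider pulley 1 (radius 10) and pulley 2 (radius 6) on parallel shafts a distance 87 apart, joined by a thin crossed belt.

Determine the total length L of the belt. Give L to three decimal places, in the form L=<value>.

L=227.216

crossed belt: β = asin((r1+r2)/C) = asin(16/87) = 10.5975°
wrap1 = wrap2 = π + 2β = 201.1950°
tangent length = C·cosβ = 85.5161
L = (r1+r2)·wrap + 2·C·cosβ = 16·3.5115 + 2·85.5161 = 227.2164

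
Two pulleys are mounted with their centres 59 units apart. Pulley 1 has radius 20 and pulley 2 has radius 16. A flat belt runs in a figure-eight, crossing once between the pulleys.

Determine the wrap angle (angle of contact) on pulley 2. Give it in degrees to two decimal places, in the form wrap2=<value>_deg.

crossed belt: β = asin((r1+r2)/C) = asin(36/59) = 37.6018°
wrap1 = wrap2 = π + 2β = 255.2035°

wrap2=255.20_deg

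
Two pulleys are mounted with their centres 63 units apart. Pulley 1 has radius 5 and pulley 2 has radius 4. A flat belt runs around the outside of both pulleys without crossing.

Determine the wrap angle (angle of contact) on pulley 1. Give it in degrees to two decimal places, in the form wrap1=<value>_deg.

open belt: β = asin((r2−r1)/C) = asin(-1/63) = -0.9095°
wrap1 = π − 2β = 181.8190°
wrap2 = π + 2β = 178.1810°

wrap1=181.82_deg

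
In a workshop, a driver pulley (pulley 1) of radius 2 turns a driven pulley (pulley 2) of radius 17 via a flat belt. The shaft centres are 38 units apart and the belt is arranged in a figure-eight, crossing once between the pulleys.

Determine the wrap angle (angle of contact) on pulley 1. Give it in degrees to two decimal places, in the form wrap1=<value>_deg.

wrap1=240.00_deg

crossed belt: β = asin((r1+r2)/C) = asin(19/38) = 30.0000°
wrap1 = wrap2 = π + 2β = 240.0000°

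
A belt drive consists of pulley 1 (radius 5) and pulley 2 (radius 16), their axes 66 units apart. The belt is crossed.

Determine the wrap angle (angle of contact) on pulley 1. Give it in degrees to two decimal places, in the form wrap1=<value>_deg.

crossed belt: β = asin((r1+r2)/C) = asin(21/66) = 18.5530°
wrap1 = wrap2 = π + 2β = 217.1060°

wrap1=217.11_deg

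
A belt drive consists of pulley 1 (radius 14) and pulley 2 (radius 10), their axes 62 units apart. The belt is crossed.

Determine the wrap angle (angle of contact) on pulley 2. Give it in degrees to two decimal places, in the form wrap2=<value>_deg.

wrap2=225.55_deg

crossed belt: β = asin((r1+r2)/C) = asin(24/62) = 22.7740°
wrap1 = wrap2 = π + 2β = 225.5479°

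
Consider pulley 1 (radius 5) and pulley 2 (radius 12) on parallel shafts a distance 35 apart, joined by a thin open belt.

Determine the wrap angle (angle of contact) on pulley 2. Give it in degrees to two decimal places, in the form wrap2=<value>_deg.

open belt: β = asin((r2−r1)/C) = asin(7/35) = 11.5370°
wrap1 = π − 2β = 156.9261°
wrap2 = π + 2β = 203.0739°

wrap2=203.07_deg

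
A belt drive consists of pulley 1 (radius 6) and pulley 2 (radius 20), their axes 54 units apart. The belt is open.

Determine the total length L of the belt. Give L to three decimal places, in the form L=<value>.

open belt: β = asin((r2−r1)/C) = asin(14/54) = 15.0261°
wrap1 = π − 2β = 149.9478°
wrap2 = π + 2β = 210.0522°
tangent length = C·cosβ = 52.1536
L = r1·wrap1 + r2·wrap2 + 2·C·cosβ = 6·2.6171 + 20·3.6661 + 2·52.1536 = 193.3318

L=193.332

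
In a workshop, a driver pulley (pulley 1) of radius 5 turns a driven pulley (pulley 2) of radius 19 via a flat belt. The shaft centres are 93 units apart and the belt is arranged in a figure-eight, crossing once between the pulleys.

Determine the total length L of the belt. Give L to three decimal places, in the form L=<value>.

L=267.627

crossed belt: β = asin((r1+r2)/C) = asin(24/93) = 14.9552°
wrap1 = wrap2 = π + 2β = 209.9105°
tangent length = C·cosβ = 89.8499
L = (r1+r2)·wrap + 2·C·cosβ = 24·3.6636 + 2·89.8499 = 267.6269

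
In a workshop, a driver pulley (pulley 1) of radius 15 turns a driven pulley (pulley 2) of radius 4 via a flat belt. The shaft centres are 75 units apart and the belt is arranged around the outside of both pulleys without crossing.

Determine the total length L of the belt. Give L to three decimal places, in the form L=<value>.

L=211.307

open belt: β = asin((r2−r1)/C) = asin(-11/75) = -8.4338°
wrap1 = π − 2β = 196.8676°
wrap2 = π + 2β = 163.1324°
tangent length = C·cosβ = 74.1889
L = r1·wrap1 + r2·wrap2 + 2·C·cosβ = 15·3.4360 + 4·2.8472 + 2·74.1889 = 211.3065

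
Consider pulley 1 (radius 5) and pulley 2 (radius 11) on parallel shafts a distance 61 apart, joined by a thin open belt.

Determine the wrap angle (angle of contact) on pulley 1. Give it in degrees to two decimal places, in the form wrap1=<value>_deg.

open belt: β = asin((r2−r1)/C) = asin(6/61) = 5.6448°
wrap1 = π − 2β = 168.7104°
wrap2 = π + 2β = 191.2896°

wrap1=168.71_deg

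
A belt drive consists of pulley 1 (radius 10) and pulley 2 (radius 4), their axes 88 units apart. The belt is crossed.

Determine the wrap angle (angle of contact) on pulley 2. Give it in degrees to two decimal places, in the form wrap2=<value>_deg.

wrap2=198.31_deg

crossed belt: β = asin((r1+r2)/C) = asin(14/88) = 9.1541°
wrap1 = wrap2 = π + 2β = 198.3083°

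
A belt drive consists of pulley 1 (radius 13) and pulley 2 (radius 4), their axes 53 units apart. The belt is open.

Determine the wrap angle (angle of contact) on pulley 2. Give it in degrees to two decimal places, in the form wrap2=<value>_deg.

open belt: β = asin((r2−r1)/C) = asin(-9/53) = -9.7768°
wrap1 = π − 2β = 199.5537°
wrap2 = π + 2β = 160.4463°

wrap2=160.45_deg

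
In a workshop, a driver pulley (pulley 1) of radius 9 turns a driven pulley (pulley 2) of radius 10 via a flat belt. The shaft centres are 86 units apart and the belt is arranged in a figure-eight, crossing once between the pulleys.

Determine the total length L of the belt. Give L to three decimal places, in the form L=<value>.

L=235.905

crossed belt: β = asin((r1+r2)/C) = asin(19/86) = 12.7637°
wrap1 = wrap2 = π + 2β = 205.5274°
tangent length = C·cosβ = 83.8749
L = (r1+r2)·wrap + 2·C·cosβ = 19·3.5871 + 2·83.8749 = 235.9053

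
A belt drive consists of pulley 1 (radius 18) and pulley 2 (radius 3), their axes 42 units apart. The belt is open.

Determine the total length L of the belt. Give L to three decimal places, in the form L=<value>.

open belt: β = asin((r2−r1)/C) = asin(-15/42) = -20.9248°
wrap1 = π − 2β = 221.8497°
wrap2 = π + 2β = 138.1503°
tangent length = C·cosβ = 39.2301
L = r1·wrap1 + r2·wrap2 + 2·C·cosβ = 18·3.8720 + 3·2.4112 + 2·39.2301 = 155.3898

L=155.390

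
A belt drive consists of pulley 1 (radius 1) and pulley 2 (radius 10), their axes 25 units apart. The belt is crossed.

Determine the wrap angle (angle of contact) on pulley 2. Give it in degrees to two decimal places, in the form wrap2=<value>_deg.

crossed belt: β = asin((r1+r2)/C) = asin(11/25) = 26.1039°
wrap1 = wrap2 = π + 2β = 232.2078°

wrap2=232.21_deg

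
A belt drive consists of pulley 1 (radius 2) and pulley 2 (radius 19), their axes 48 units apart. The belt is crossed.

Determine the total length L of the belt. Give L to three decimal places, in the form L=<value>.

crossed belt: β = asin((r1+r2)/C) = asin(21/48) = 25.9445°
wrap1 = wrap2 = π + 2β = 231.8890°
tangent length = C·cosβ = 43.1625
L = (r1+r2)·wrap + 2·C·cosβ = 21·4.0472 + 2·43.1625 = 171.3167

L=171.317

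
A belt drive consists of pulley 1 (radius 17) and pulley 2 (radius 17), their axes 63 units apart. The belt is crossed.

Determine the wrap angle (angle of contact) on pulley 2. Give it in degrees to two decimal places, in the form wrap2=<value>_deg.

wrap2=245.32_deg

crossed belt: β = asin((r1+r2)/C) = asin(34/63) = 32.6620°
wrap1 = wrap2 = π + 2β = 245.3241°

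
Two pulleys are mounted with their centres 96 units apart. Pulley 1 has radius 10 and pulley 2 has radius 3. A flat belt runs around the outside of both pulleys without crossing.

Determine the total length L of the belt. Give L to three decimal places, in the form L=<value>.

open belt: β = asin((r2−r1)/C) = asin(-7/96) = -4.1815°
wrap1 = π − 2β = 188.3631°
wrap2 = π + 2β = 171.6369°
tangent length = C·cosβ = 95.7445
L = r1·wrap1 + r2·wrap2 + 2·C·cosβ = 10·3.2876 + 3·2.9956 + 2·95.7445 = 233.3513

L=233.351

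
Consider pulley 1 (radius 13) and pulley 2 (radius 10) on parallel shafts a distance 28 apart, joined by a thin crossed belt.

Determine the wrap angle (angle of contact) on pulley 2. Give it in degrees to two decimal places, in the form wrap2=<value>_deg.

crossed belt: β = asin((r1+r2)/C) = asin(23/28) = 55.2281°
wrap1 = wrap2 = π + 2β = 290.4561°

wrap2=290.46_deg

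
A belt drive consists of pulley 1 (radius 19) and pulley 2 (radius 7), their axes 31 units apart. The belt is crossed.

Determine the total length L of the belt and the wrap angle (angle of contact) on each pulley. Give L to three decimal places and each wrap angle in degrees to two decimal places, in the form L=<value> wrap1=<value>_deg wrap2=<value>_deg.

crossed belt: β = asin((r1+r2)/C) = asin(26/31) = 57.0041°
wrap1 = wrap2 = π + 2β = 294.0082°
tangent length = C·cosβ = 16.8819
L = (r1+r2)·wrap + 2·C·cosβ = 26·5.1314 + 2·16.8819 = 167.1806

L=167.181 wrap1=294.01_deg wrap2=294.01_deg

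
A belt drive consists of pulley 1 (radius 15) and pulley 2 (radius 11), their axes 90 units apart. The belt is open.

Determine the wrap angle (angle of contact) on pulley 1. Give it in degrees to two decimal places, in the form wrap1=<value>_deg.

wrap1=185.09_deg

open belt: β = asin((r2−r1)/C) = asin(-4/90) = -2.5473°
wrap1 = π − 2β = 185.0946°
wrap2 = π + 2β = 174.9054°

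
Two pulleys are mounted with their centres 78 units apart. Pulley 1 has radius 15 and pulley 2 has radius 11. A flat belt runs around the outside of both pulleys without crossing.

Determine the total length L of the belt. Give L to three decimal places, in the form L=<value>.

open belt: β = asin((r2−r1)/C) = asin(-4/78) = -2.9395°
wrap1 = π − 2β = 185.8791°
wrap2 = π + 2β = 174.1209°
tangent length = C·cosβ = 77.8974
L = r1·wrap1 + r2·wrap2 + 2·C·cosβ = 15·3.2442 + 11·3.0390 + 2·77.8974 = 237.8866

L=237.887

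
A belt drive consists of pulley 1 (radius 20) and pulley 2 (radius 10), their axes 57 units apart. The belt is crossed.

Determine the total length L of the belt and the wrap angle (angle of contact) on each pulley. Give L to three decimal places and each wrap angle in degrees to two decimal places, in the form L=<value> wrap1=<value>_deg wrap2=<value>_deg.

crossed belt: β = asin((r1+r2)/C) = asin(30/57) = 31.7569°
wrap1 = wrap2 = π + 2β = 243.5137°
tangent length = C·cosβ = 48.4665
L = (r1+r2)·wrap + 2·C·cosβ = 30·4.2501 + 2·48.4665 = 224.4365

L=224.436 wrap1=243.51_deg wrap2=243.51_deg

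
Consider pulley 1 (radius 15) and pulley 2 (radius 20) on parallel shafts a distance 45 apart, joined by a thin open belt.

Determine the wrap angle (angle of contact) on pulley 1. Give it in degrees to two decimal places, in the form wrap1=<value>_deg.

wrap1=167.24_deg

open belt: β = asin((r2−r1)/C) = asin(5/45) = 6.3794°
wrap1 = π − 2β = 167.2413°
wrap2 = π + 2β = 192.7587°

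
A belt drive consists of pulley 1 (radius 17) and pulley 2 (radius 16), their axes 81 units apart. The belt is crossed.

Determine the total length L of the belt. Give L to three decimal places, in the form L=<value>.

L=279.313

crossed belt: β = asin((r1+r2)/C) = asin(33/81) = 24.0421°
wrap1 = wrap2 = π + 2β = 228.0842°
tangent length = C·cosβ = 73.9730
L = (r1+r2)·wrap + 2·C·cosβ = 33·3.9808 + 2·73.9730 = 279.3130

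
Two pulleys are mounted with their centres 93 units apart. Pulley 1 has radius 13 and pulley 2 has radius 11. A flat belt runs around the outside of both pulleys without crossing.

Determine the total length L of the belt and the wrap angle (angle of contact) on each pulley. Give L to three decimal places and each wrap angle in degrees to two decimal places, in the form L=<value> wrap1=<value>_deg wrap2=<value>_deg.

L=261.441 wrap1=182.46_deg wrap2=177.54_deg

open belt: β = asin((r2−r1)/C) = asin(-2/93) = -1.2323°
wrap1 = π − 2β = 182.4645°
wrap2 = π + 2β = 177.5355°
tangent length = C·cosβ = 92.9785
L = r1·wrap1 + r2·wrap2 + 2·C·cosβ = 13·3.1846 + 11·3.0986 + 2·92.9785 = 261.4412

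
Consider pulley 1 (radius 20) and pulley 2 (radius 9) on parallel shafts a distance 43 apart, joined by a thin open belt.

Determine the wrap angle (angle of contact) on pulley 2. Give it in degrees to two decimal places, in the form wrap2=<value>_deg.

wrap2=150.36_deg

open belt: β = asin((r2−r1)/C) = asin(-11/43) = -14.8218°
wrap1 = π − 2β = 209.6436°
wrap2 = π + 2β = 150.3564°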